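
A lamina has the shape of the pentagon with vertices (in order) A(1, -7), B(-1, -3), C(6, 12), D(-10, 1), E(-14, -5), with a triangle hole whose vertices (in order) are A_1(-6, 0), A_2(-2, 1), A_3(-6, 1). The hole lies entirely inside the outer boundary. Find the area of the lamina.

142.5

Outer boundary:
Σ = (-10) + (6) + (126) + (64) + (103) = 289
Area = |Σ|/2 = 144.5.
Hole:
Apply the shoelace (surveyor's) formula: 2A = Σ (x_i·y_{i+1} − x_{i+1}·y_i), indices taken mod 3.
Σ = (-6) + (4) + (6) = 4
Area = |Σ|/2 = 2.
Net area = 144.5 − 2 = 142.5.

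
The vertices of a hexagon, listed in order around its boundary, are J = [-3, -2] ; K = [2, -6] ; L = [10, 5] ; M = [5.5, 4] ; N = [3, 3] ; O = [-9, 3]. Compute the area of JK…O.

Apply the shoelace (surveyor's) formula: 2A = Σ (x_i·y_{i+1} − x_{i+1}·y_i), indices taken mod 6.
Σ = (22) + (70) + (12.5) + (4.5) + (36) + (27) = 172
Area = |Σ|/2 = 86.

86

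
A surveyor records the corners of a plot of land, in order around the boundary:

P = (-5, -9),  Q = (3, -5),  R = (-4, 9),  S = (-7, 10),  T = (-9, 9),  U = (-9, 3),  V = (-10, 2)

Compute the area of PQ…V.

137.5

Σ = (52) + (7) + (23) + (27) + (54) + (12) + (100) = 275
Area = |Σ|/2 = 137.5.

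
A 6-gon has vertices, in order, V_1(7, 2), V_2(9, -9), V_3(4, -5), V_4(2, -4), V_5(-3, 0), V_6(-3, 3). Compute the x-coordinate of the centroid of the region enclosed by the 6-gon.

Apply the shoelace formula. First the cross-terms c_i = x_i·y_{i+1} − x_{i+1}·y_i:
  -81, -9, -6, -12, -9, -27  ⇒  2A = -144, A = -72.
Then Σ (x_i + x_{i+1})·c_i = -1491, so x̄ = -1491 / (6·(-72)) = 497/144.

497/144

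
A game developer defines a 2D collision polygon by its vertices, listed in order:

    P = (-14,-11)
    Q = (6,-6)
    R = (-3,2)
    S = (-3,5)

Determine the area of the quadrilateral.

119

Apply the shoelace (surveyor's) formula: 2A = Σ (x_i·y_{i+1} − x_{i+1}·y_i), indices taken mod 4.
Σ = (150) + (-6) + (-9) + (103) = 238
Area = |Σ|/2 = 119.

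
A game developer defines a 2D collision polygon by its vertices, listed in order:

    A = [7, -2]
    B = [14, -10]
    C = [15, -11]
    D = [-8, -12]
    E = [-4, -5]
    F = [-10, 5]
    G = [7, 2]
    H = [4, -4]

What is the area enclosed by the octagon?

231.5

Apply Gauss's area formula: 2A = Σ (x_i·y_{i+1} − x_{i+1}·y_i), indices taken mod 8.
Σ = (-42) + (-4) + (-268) + (-8) + (-70) + (-55) + (-36) + (20) = -463
Area = |Σ|/2 = 231.5.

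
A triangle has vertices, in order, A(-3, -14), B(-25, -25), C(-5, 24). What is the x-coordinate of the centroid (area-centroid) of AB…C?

Apply Gauss's area formula. First the cross-terms c_i = x_i·y_{i+1} − x_{i+1}·y_i:
  -275, -725, 142  ⇒  2A = -858, A = -429.
Then Σ (x_i + x_{i+1})·c_i = 28314, so x̄ = 28314 / (6·(-429)) = -11.

-11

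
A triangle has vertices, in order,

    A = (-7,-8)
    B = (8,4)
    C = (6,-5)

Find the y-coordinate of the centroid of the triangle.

Apply the surveyor's formula. First the cross-terms c_i = x_i·y_{i+1} − x_{i+1}·y_i:
  36, -64, -83  ⇒  2A = -111, A = -55.5.
Then Σ (y_i + y_{i+1})·c_i = 999, so ȳ = 999 / (6·(-55.5)) = -3.

-3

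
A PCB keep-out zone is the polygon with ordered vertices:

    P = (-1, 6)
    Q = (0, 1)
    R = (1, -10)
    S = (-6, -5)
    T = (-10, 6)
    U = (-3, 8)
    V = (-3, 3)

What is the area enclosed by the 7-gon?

Apply Gauss's area formula: 2A = Σ (x_i·y_{i+1} − x_{i+1}·y_i), indices taken mod 7.
Σ = (-1) + (-1) + (-65) + (-86) + (-62) + (15) + (-15) = -215
Area = |Σ|/2 = 107.5.

107.5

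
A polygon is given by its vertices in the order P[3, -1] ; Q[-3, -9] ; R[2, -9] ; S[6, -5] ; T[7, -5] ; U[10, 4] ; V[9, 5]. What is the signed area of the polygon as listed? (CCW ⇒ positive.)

66

Apply Gauss's area formula: 2A = Σ (x_i·y_{i+1} − x_{i+1}·y_i), indices taken mod 7.
Σ = (-30) + (45) + (44) + (5) + (78) + (14) + (-24) = 132
Signed area = Σ/2 = 66 (positive ⇒ counter-clockwise traversal).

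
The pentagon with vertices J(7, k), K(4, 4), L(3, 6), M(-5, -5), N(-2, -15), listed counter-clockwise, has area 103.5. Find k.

The doubled signed area Σ (x_i y_{i+1} − x_{i+1} y_i) is linear in k.
With k=0 it equals 225; the coefficient of k is -6 (from the two edges through J).
So -6·k + 225 = 2·103.5 = 207 ⇒ k = 3.

3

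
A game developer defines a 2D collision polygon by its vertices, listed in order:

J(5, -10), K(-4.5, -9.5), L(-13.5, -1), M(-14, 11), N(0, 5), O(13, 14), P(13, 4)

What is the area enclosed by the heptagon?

396.875

Σ = (-92.5) + (-123.75) + (-162.5) + (-70) + (-65) + (-130) + (-150) = -793.75
Area = |Σ|/2 = 396.875.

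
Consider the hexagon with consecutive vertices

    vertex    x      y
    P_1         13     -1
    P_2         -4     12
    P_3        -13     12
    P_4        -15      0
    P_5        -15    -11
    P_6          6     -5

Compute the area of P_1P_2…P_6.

402.5

Apply the shoelace formula: 2A = Σ (x_i·y_{i+1} − x_{i+1}·y_i), indices taken mod 6.
Σ = (152) + (108) + (180) + (165) + (141) + (59) = 805
Area = |Σ|/2 = 402.5.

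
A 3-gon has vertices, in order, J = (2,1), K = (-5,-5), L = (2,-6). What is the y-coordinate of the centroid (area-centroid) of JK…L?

-10/3

Apply the shoelace (surveyor's) formula. First the cross-terms c_i = x_i·y_{i+1} − x_{i+1}·y_i:
  -5, 40, 14  ⇒  2A = 49, A = 24.5.
Then Σ (y_i + y_{i+1})·c_i = -490, so ȳ = -490 / (6·24.5) = -10/3.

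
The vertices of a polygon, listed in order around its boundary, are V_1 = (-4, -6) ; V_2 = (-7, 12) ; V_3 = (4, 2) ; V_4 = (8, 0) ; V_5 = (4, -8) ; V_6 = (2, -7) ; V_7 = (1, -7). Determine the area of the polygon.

142.5

Apply the shoelace (surveyor's) formula: 2A = Σ (x_i·y_{i+1} − x_{i+1}·y_i), indices taken mod 7.
Σ = (-90) + (-62) + (-16) + (-64) + (-12) + (-7) + (-34) = -285
Area = |Σ|/2 = 142.5.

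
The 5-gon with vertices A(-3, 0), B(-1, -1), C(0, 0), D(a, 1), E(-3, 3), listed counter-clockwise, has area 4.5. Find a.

-2

Write out the shoelace sum; only the two edges meeting at D involve a:
2·Area = [(0·1 − a·0) + (a·3 − (-3)·1)] + 12
       = 3·a + 15 = 9
⇒ a = -2.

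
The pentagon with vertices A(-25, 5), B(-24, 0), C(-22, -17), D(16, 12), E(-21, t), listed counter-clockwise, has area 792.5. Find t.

The doubled signed area Σ (x_i y_{i+1} − x_{i+1} y_i) is linear in t.
With t=0 it equals 683; the coefficient of t is 41 (from the two edges through E).
So 41·t + 683 = 2·792.5 = 1585 ⇒ t = 22.

22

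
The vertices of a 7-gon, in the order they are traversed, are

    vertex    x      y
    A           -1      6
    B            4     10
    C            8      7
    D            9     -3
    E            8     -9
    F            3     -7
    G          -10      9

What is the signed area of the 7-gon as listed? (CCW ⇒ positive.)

Apply Gauss's area formula: 2A = Σ (x_i·y_{i+1} − x_{i+1}·y_i), indices taken mod 7.
Σ = (-34) + (-52) + (-87) + (-57) + (-29) + (-43) + (-51) = -353
Signed area = Σ/2 = -176.5 (negative ⇒ clockwise traversal).

-176.5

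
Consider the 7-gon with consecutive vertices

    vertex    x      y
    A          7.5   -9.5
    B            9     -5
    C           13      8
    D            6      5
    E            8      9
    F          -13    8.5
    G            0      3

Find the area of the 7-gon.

Cross-terms: 48, 137, 17, 14, 185, -39, -22.5  ⇒  Σ = 339.5
Area = |Σ|/2 = 169.75.

169.75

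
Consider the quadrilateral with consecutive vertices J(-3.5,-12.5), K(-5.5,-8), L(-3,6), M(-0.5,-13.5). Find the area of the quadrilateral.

47.625

Σ = (-40.75) + (-57) + (43.5) + (-41) = -95.25
Area = |Σ|/2 = 47.625.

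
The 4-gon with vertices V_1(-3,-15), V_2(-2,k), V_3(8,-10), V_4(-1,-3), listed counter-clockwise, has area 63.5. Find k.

The doubled signed area Σ (x_i y_{i+1} − x_{i+1} y_i) is linear in k.
With k=0 it equals -38; the coefficient of k is -11 (from the two edges through V_2).
So -11·k + -38 = 2·63.5 = 127 ⇒ k = -15.

-15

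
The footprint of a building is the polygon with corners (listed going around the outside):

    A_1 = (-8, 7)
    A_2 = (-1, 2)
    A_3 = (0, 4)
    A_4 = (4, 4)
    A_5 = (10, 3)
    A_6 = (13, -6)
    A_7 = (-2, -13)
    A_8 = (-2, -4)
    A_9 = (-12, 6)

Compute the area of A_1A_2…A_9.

225.5

Cross-terms: -9, -4, -16, -28, -99, -181, -18, -60, -36  ⇒  Σ = -451
Area = |Σ|/2 = 225.5.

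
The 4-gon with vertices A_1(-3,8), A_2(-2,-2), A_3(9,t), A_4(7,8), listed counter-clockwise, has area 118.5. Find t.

-5

The doubled signed area Σ (x_i y_{i+1} − x_{i+1} y_i) is linear in t.
With t=0 it equals 192; the coefficient of t is -9 (from the two edges through A_3).
So -9·t + 192 = 2·118.5 = 237 ⇒ t = -5.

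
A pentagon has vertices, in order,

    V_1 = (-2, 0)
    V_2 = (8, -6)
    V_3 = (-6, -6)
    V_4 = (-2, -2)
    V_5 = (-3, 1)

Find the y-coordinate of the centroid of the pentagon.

Apply the surveyor's formula. First the cross-terms c_i = x_i·y_{i+1} − x_{i+1}·y_i:
  12, -84, 0, -8, 2  ⇒  2A = -78, A = -39.
Then Σ (y_i + y_{i+1})·c_i = 946, so ȳ = 946 / (6·(-39)) = -473/117.

-473/117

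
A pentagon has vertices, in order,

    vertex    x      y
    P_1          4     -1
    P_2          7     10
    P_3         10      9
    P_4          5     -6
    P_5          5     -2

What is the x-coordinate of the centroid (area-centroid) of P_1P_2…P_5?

Apply Gauss's area formula. First the cross-terms c_i = x_i·y_{i+1} − x_{i+1}·y_i:
  47, -37, -105, 20, 3  ⇒  2A = -72, A = -36.
Then Σ (x_i + x_{i+1})·c_i = -1460, so x̄ = -1460 / (6·(-36)) = 365/54.

365/54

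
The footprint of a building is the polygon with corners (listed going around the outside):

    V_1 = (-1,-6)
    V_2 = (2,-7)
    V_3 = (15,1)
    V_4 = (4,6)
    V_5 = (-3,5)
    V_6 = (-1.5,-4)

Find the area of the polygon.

137.25

Apply the shoelace (surveyor's) formula: 2A = Σ (x_i·y_{i+1} − x_{i+1}·y_i), indices taken mod 6.
Σ = (19) + (107) + (86) + (38) + (19.5) + (5) = 274.5
Area = |Σ|/2 = 137.25.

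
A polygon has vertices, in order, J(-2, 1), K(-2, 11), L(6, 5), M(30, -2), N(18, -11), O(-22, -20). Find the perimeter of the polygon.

130

|JK| = √((0)² + (10)²) = √100 = 10
|KL| = √((8)² + (-6)²) = √100 = 10
|LM| = √((24)² + (-7)²) = √625 = 25
|MN| = √((-12)² + (-9)²) = √225 = 15
|NO| = √((-40)² + (-9)²) = √1681 = 41
|OJ| = √((20)² + (21)²) = √841 = 29
Perimeter = 10 + 10 + 25 + 15 + 41 + 29 = 130.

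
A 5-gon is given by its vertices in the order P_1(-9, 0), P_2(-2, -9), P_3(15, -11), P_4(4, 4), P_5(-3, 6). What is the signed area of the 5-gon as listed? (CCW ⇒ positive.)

216

Apply the surveyor's formula: 2A = Σ (x_i·y_{i+1} − x_{i+1}·y_i), indices taken mod 5.
P_1→P_2: (-9)(-9) − (-2)(0) = 81
P_2→P_3: (-2)(-11) − (15)(-9) = 157
P_3→P_4: (15)(4) − (4)(-11) = 104
P_4→P_5: (4)(6) − (-3)(4) = 36
P_5→P_1: (-3)(0) − (-9)(6) = 54
Σ = 432
Signed area = Σ/2 = 216 (positive ⇒ counter-clockwise traversal).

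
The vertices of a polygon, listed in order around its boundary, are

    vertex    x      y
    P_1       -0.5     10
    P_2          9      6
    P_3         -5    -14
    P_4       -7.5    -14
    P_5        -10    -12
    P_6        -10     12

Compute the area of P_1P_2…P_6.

304

P_1→P_2: (-0.5)(6) − (9)(10) = -93
P_2→P_3: (9)(-14) − (-5)(6) = -96
P_3→P_4: (-5)(-14) − (-7.5)(-14) = -35
P_4→P_5: (-7.5)(-12) − (-10)(-14) = -50
P_5→P_6: (-10)(12) − (-10)(-12) = -240
P_6→P_1: (-10)(10) − (-0.5)(12) = -94
Σ = -608
Area = |Σ|/2 = 304.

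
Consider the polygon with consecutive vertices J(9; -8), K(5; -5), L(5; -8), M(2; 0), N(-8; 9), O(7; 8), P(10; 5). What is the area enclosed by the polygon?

141.5

Apply Gauss's area formula: 2A = Σ (x_i·y_{i+1} − x_{i+1}·y_i), indices taken mod 7.
J→K: (9)(-5) − (5)(-8) = -5
K→L: (5)(-8) − (5)(-5) = -15
L→M: (5)(0) − (2)(-8) = 16
M→N: (2)(9) − (-8)(0) = 18
N→O: (-8)(8) − (7)(9) = -127
O→P: (7)(5) − (10)(8) = -45
P→J: (10)(-8) − (9)(5) = -125
Σ = -283
Area = |Σ|/2 = 141.5.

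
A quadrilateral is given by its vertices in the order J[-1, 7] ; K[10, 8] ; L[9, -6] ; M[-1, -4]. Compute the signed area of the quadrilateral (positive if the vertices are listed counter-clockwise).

Apply the shoelace formula: 2A = Σ (x_i·y_{i+1} − x_{i+1}·y_i), indices taken mod 4.
Cross-terms: -78, -132, -42, -11  ⇒  Σ = -263
Signed area = Σ/2 = -131.5 (negative ⇒ clockwise traversal).

-131.5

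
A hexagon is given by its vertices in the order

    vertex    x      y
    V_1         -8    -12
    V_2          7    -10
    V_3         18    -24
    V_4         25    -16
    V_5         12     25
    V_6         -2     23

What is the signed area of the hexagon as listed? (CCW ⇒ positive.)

V_1→V_2: (-8)(-10) − (7)(-12) = 164
V_2→V_3: (7)(-24) − (18)(-10) = 12
V_3→V_4: (18)(-16) − (25)(-24) = 312
V_4→V_5: (25)(25) − (12)(-16) = 817
V_5→V_6: (12)(23) − (-2)(25) = 326
V_6→V_1: (-2)(-12) − (-8)(23) = 208
Σ = 1839
Signed area = Σ/2 = 919.5 (positive ⇒ counter-clockwise traversal).

919.5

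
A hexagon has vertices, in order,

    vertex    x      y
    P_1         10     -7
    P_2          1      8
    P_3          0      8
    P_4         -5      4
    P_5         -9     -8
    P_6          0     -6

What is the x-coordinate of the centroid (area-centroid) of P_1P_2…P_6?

-37/195

Apply the shoelace (surveyor's) formula. First the cross-terms c_i = x_i·y_{i+1} − x_{i+1}·y_i:
  87, 8, 40, 76, 54, 60  ⇒  2A = 325, A = 162.5.
Then Σ (x_i + x_{i+1})·c_i = -185, so x̄ = -185 / (6·162.5) = -37/195.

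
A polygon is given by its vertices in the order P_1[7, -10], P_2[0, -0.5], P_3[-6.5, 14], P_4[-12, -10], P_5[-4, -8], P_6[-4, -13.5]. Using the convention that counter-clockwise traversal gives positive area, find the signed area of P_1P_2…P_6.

Σ = (-3.5) + (-3.25) + (233) + (56) + (22) + (134.5) = 438.75
Signed area = Σ/2 = 219.375 (positive ⇒ counter-clockwise traversal).

219.375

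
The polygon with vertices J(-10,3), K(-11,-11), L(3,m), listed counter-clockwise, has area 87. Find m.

11

The doubled signed area Σ (x_i y_{i+1} − x_{i+1} y_i) is linear in m.
With m=0 it equals 185; the coefficient of m is -1 (from the two edges through L).
So -1·m + 185 = 2·87 = 174 ⇒ m = 11.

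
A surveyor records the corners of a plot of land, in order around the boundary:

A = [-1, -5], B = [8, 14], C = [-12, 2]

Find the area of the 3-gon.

136

Apply Gauss's area formula: 2A = Σ (x_i·y_{i+1} − x_{i+1}·y_i), indices taken mod 3.
Σ = (26) + (184) + (62) = 272
Area = |Σ|/2 = 136.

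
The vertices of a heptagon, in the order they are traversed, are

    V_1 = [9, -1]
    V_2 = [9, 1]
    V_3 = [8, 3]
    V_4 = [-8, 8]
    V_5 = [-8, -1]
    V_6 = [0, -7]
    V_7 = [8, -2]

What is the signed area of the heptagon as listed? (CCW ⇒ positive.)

159.5

Σ = (18) + (19) + (88) + (72) + (56) + (56) + (10) = 319
Signed area = Σ/2 = 159.5 (positive ⇒ counter-clockwise traversal).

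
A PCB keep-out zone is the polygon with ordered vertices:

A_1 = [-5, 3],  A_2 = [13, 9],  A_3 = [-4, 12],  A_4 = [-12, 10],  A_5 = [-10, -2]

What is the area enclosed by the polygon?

148

Apply the surveyor's formula: 2A = Σ (x_i·y_{i+1} − x_{i+1}·y_i), indices taken mod 5.
Σ = (-84) + (192) + (104) + (124) + (-40) = 296
Area = |Σ|/2 = 148.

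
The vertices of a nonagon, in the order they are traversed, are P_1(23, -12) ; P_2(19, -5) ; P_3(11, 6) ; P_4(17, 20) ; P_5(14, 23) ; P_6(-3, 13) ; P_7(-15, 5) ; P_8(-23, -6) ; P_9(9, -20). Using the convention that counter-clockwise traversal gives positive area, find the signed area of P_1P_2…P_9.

1006.5

Σ = (113) + (169) + (118) + (111) + (251) + (180) + (205) + (514) + (352) = 2013
Signed area = Σ/2 = 1006.5 (positive ⇒ counter-clockwise traversal).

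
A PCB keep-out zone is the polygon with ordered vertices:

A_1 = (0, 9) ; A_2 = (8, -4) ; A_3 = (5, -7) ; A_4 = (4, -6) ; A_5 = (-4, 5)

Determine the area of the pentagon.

Apply the shoelace (surveyor's) formula: 2A = Σ (x_i·y_{i+1} − x_{i+1}·y_i), indices taken mod 5.
A_1→A_2: (0)(-4) − (8)(9) = -72
A_2→A_3: (8)(-7) − (5)(-4) = -36
A_3→A_4: (5)(-6) − (4)(-7) = -2
A_4→A_5: (4)(5) − (-4)(-6) = -4
A_5→A_1: (-4)(9) − (0)(5) = -36
Σ = -150
Area = |Σ|/2 = 75.

75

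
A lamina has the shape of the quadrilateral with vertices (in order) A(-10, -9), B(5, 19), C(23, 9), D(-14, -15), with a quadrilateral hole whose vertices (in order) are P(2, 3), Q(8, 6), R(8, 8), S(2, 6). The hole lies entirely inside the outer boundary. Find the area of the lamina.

Outer boundary:
Cross-terms: -145, -392, -219, -24  ⇒  Σ = -780
Area = |Σ|/2 = 390.
Hole:
Σ = (-12) + (16) + (32) + (-6) = 30
Area = |Σ|/2 = 15.
Net area = 390 − 15 = 375.

375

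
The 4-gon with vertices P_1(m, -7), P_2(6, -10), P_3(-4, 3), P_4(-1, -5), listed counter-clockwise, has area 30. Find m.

The doubled signed area Σ (x_i y_{i+1} − x_{i+1} y_i) is linear in m.
With m=0 it equals 50; the coefficient of m is -5 (from the two edges through P_1).
So -5·m + 50 = 2·30 = 60 ⇒ m = -2.

-2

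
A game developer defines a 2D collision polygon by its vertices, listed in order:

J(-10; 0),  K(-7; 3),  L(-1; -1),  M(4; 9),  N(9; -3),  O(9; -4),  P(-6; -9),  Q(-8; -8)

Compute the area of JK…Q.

Apply the surveyor's formula: 2A = Σ (x_i·y_{i+1} − x_{i+1}·y_i), indices taken mod 8.
Σ = (-30) + (10) + (-5) + (-93) + (-9) + (-105) + (-24) + (-80) = -336
Area = |Σ|/2 = 168.

168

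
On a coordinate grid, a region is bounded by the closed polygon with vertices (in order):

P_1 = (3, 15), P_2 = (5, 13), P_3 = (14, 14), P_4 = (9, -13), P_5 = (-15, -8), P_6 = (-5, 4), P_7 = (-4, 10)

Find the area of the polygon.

473.5

Apply the shoelace formula: 2A = Σ (x_i·y_{i+1} − x_{i+1}·y_i), indices taken mod 7.
Σ = (-36) + (-112) + (-308) + (-267) + (-100) + (-34) + (-90) = -947
Area = |Σ|/2 = 473.5.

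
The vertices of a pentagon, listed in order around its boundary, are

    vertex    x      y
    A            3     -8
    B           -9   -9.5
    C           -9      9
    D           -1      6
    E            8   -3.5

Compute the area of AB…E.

Apply Gauss's area formula: 2A = Σ (x_i·y_{i+1} − x_{i+1}·y_i), indices taken mod 5.
Σ = (-100.5) + (-166.5) + (-45) + (-44.5) + (-53.5) = -410
Area = |Σ|/2 = 205.

205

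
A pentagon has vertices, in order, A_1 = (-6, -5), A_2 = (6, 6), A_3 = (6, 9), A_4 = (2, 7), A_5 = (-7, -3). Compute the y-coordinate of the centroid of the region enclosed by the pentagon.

2.375

Apply the shoelace formula. First the cross-terms c_i = x_i·y_{i+1} − x_{i+1}·y_i:
  -6, 18, 24, 43, 17  ⇒  2A = 96, A = 48.
Then Σ (y_i + y_{i+1})·c_i = 684, so ȳ = 684 / (6·48) = 2.375.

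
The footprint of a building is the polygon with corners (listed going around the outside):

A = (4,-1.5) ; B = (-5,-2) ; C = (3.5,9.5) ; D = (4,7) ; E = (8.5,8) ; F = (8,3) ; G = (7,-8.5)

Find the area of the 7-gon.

Apply the surveyor's formula: 2A = Σ (x_i·y_{i+1} − x_{i+1}·y_i), indices taken mod 7.
Σ = (-15.5) + (-40.5) + (-13.5) + (-27.5) + (-38.5) + (-89) + (23.5) = -201
Area = |Σ|/2 = 100.5.

100.5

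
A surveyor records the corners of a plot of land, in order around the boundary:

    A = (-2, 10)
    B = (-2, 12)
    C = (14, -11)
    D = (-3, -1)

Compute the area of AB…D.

Apply the surveyor's formula: 2A = Σ (x_i·y_{i+1} − x_{i+1}·y_i), indices taken mod 4.
A→B: (-2)(12) − (-2)(10) = -4
B→C: (-2)(-11) − (14)(12) = -146
C→D: (14)(-1) − (-3)(-11) = -47
D→A: (-3)(10) − (-2)(-1) = -32
Σ = -229
Area = |Σ|/2 = 114.5.

114.5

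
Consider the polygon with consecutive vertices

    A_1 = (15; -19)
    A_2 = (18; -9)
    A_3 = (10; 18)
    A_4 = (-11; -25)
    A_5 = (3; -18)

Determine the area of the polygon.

527.5

Apply the shoelace (surveyor's) formula: 2A = Σ (x_i·y_{i+1} − x_{i+1}·y_i), indices taken mod 5.
Σ = (207) + (414) + (-52) + (273) + (213) = 1055
Area = |Σ|/2 = 527.5.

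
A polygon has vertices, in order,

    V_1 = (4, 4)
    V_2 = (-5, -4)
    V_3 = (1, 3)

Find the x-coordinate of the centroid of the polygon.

Apply the surveyor's formula. First the cross-terms c_i = x_i·y_{i+1} − x_{i+1}·y_i:
  4, -11, -8  ⇒  2A = -15, A = -7.5.
Then Σ (x_i + x_{i+1})·c_i = 0, so x̄ = 0 / (6·(-7.5)) = 0.

0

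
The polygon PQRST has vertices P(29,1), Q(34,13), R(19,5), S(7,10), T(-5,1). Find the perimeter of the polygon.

|PQ| = √((5)² + (12)²) = √169 = 13
|QR| = √((-15)² + (-8)²) = √289 = 17
|RS| = √((-12)² + (5)²) = √169 = 13
|ST| = √((-12)² + (-9)²) = √225 = 15
|TP| = √((34)² + (0)²) = √1156 = 34
Perimeter = 13 + 17 + 13 + 15 + 34 = 92.

92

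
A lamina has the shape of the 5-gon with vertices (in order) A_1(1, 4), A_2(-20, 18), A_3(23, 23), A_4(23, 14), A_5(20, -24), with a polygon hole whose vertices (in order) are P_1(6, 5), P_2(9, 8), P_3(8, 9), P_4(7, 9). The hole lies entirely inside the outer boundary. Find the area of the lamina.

850.5

Outer boundary:
Cross-terms: 98, -874, -207, -832, 104  ⇒  Σ = -1711
Area = |Σ|/2 = 855.5.
Hole:
Σ = (3) + (17) + (9) + (-19) = 10
Area = |Σ|/2 = 5.
Net area = 855.5 − 5 = 850.5.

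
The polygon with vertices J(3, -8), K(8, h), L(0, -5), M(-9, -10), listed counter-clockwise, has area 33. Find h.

-5

The doubled signed area Σ (x_i y_{i+1} − x_{i+1} y_i) is linear in h.
With h=0 it equals 81; the coefficient of h is 3 (from the two edges through K).
So 3·h + 81 = 2·33 = 66 ⇒ h = -5.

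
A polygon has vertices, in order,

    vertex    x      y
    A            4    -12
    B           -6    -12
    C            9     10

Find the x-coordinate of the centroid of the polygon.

Apply the surveyor's formula. First the cross-terms c_i = x_i·y_{i+1} − x_{i+1}·y_i:
  -120, 48, -148  ⇒  2A = -220, A = -110.
Then Σ (x_i + x_{i+1})·c_i = -1540, so x̄ = -1540 / (6·(-110)) = 7/3.

7/3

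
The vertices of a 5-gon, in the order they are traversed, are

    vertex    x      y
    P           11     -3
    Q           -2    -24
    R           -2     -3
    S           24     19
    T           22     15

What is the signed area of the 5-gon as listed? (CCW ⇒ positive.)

Cross-terms: -270, -42, 34, -58, -231  ⇒  Σ = -567
Signed area = Σ/2 = -283.5 (negative ⇒ clockwise traversal).

-283.5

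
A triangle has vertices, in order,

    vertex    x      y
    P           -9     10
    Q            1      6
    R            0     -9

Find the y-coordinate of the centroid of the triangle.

Apply the surveyor's formula. First the cross-terms c_i = x_i·y_{i+1} − x_{i+1}·y_i:
  -64, -9, -81  ⇒  2A = -154, A = -77.
Then Σ (y_i + y_{i+1})·c_i = -1078, so ȳ = -1078 / (6·(-77)) = 7/3.

7/3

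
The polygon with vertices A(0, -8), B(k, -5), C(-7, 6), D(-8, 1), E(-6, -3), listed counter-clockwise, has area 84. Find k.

Write out the shoelace sum; only the two edges meeting at B involve k:
2·Area = [(0·(-5) − k·(-8)) + (k·6 − (-7)·(-5))] + 119
       = 14·k + 84 = 168
⇒ k = 6.

6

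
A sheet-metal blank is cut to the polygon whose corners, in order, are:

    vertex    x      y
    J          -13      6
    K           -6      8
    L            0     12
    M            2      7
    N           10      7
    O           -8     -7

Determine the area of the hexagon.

186.5

Apply the shoelace (surveyor's) formula: 2A = Σ (x_i·y_{i+1} − x_{i+1}·y_i), indices taken mod 6.
Σ = (-68) + (-72) + (-24) + (-56) + (-14) + (-139) = -373
Area = |Σ|/2 = 186.5.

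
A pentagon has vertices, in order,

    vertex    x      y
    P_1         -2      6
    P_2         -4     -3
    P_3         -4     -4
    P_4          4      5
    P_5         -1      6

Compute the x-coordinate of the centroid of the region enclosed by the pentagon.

-11/15

Apply the surveyor's formula. First the cross-terms c_i = x_i·y_{i+1} − x_{i+1}·y_i:
  30, 4, -4, 29, 6  ⇒  2A = 65, A = 32.5.
Then Σ (x_i + x_{i+1})·c_i = -143, so x̄ = -143 / (6·32.5) = -11/15.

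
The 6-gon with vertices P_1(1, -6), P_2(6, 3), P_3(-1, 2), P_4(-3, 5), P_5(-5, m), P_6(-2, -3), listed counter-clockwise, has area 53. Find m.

The doubled signed area Σ (x_i y_{i+1} − x_{i+1} y_i) is linear in m.
With m=0 it equals 110; the coefficient of m is -1 (from the two edges through P_5).
So -1·m + 110 = 2·53 = 106 ⇒ m = 4.

4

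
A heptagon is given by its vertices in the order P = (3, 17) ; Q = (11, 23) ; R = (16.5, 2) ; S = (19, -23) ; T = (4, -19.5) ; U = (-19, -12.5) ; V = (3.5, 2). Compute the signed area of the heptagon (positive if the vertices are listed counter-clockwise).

Σ = (-118) + (-357.5) + (-417.5) + (-278.5) + (-420.5) + (5.75) + (53.5) = -1532.75
Signed area = Σ/2 = -766.375 (negative ⇒ clockwise traversal).

-766.375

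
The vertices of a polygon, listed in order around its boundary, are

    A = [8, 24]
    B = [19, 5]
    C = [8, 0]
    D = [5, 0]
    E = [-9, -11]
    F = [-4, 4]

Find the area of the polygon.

Apply Gauss's area formula: 2A = Σ (x_i·y_{i+1} − x_{i+1}·y_i), indices taken mod 6.
Σ = (-416) + (-40) + (0) + (-55) + (-80) + (-128) = -719
Area = |Σ|/2 = 359.5.

359.5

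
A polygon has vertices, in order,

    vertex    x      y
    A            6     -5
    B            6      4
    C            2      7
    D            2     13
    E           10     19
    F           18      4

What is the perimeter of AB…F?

|AB| = √((0)² + (9)²) = √81 = 9
|BC| = √((-4)² + (3)²) = √25 = 5
|CD| = √((0)² + (6)²) = √36 = 6
|DE| = √((8)² + (6)²) = √100 = 10
|EF| = √((8)² + (-15)²) = √289 = 17
|FA| = √((-12)² + (-9)²) = √225 = 15
Perimeter = 9 + 5 + 6 + 10 + 17 + 15 = 62.

62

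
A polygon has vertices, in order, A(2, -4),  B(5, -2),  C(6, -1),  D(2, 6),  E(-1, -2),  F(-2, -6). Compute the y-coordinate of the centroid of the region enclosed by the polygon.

Apply the surveyor's formula. First the cross-terms c_i = x_i·y_{i+1} − x_{i+1}·y_i:
  16, 7, 38, 2, 2, 20  ⇒  2A = 85, A = 42.5.
Then Σ (y_i + y_{i+1})·c_i = -135, so ȳ = -135 / (6·42.5) = -9/17.

-9/17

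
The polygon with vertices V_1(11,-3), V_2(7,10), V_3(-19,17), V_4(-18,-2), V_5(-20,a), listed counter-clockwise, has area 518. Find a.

-8

The doubled signed area Σ (x_i y_{i+1} − x_{i+1} y_i) is linear in a.
With a=0 it equals 804; the coefficient of a is -29 (from the two edges through V_5).
So -29·a + 804 = 2·518 = 1036 ⇒ a = -8.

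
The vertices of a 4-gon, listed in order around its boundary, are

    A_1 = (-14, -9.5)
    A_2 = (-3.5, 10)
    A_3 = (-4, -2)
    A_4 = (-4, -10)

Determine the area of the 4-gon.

98.125

A_1→A_2: (-14)(10) − (-3.5)(-9.5) = -173.25
A_2→A_3: (-3.5)(-2) − (-4)(10) = 47
A_3→A_4: (-4)(-10) − (-4)(-2) = 32
A_4→A_1: (-4)(-9.5) − (-14)(-10) = -102
Σ = -196.25
Area = |Σ|/2 = 98.125.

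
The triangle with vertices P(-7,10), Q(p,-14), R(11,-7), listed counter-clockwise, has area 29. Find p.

Write out the shoelace sum; only the two edges meeting at Q involve p:
2·Area = [((-7)·(-14) − p·10) + (p·(-7) − 11·(-14))] + 61
       = -17·p + 313 = 58
⇒ p = 15.

15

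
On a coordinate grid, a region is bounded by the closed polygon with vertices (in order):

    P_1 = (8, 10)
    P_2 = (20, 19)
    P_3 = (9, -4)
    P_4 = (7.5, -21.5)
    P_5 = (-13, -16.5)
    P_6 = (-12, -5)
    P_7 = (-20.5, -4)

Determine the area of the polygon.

613.125

Σ = (-48) + (-251) + (-163.5) + (-403.25) + (-133) + (-54.5) + (-173) = -1226.25
Area = |Σ|/2 = 613.125.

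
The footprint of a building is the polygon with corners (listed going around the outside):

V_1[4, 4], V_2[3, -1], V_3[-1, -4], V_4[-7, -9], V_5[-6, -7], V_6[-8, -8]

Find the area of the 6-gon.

Σ = (-16) + (-13) + (-19) + (-5) + (-8) + (0) = -61
Area = |Σ|/2 = 30.5.

30.5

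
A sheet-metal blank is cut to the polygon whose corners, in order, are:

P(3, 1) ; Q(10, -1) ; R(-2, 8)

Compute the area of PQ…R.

Apply Gauss's area formula: 2A = Σ (x_i·y_{i+1} − x_{i+1}·y_i), indices taken mod 3.
Σ = (-13) + (78) + (-26) = 39
Area = |Σ|/2 = 19.5.

19.5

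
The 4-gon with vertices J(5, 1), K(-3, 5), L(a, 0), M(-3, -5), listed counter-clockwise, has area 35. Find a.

-2

Write out the shoelace sum; only the two edges meeting at L involve a:
2·Area = [((-3)·0 − a·5) + (a·(-5) − (-3)·0)] + 50
       = -10·a + 50 = 70
⇒ a = -2.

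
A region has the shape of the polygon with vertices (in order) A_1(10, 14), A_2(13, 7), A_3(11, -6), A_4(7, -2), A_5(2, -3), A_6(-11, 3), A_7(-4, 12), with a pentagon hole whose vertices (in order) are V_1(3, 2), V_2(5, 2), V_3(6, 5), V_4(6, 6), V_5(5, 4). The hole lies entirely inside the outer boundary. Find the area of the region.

290

Outer boundary:
Cross-terms: -112, -155, 20, -17, -27, -120, -176  ⇒  Σ = -587
Area = |Σ|/2 = 293.5.
Hole:
Apply the surveyor's formula: 2A = Σ (x_i·y_{i+1} − x_{i+1}·y_i), indices taken mod 5.
V_1→V_2: (3)(2) − (5)(2) = -4
V_2→V_3: (5)(5) − (6)(2) = 13
V_3→V_4: (6)(6) − (6)(5) = 6
V_4→V_5: (6)(4) − (5)(6) = -6
V_5→V_1: (5)(2) − (3)(4) = -2
Σ = 7
Area = |Σ|/2 = 3.5.
Net area = 293.5 − 3.5 = 290.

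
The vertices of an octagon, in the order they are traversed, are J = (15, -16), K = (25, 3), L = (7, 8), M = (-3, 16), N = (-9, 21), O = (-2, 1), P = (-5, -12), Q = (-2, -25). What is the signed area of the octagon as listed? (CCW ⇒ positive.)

Apply the shoelace formula: 2A = Σ (x_i·y_{i+1} − x_{i+1}·y_i), indices taken mod 8.
Σ = (445) + (179) + (136) + (81) + (33) + (29) + (101) + (407) = 1411
Signed area = Σ/2 = 705.5 (positive ⇒ counter-clockwise traversal).

705.5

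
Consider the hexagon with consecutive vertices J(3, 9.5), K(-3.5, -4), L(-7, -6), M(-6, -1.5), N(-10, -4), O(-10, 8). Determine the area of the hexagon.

120.625

Σ = (21.25) + (-7) + (-25.5) + (9) + (-120) + (-119) = -241.25
Area = |Σ|/2 = 120.625.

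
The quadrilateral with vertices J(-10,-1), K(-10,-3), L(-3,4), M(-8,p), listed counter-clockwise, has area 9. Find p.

1

Write out the shoelace sum; only the two edges meeting at M involve p:
2·Area = [((-3)·p − (-8)·4) + ((-8)·(-1) − (-10)·p)] + -29
       = 7·p + 11 = 18
⇒ p = 1.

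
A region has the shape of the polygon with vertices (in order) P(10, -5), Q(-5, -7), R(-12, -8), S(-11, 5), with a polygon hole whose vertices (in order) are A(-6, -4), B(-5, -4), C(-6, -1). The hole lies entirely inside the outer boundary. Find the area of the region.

Outer boundary:
Σ = (-95) + (-44) + (-148) + (5) = -282
Area = |Σ|/2 = 141.
Hole:
Apply the shoelace formula: 2A = Σ (x_i·y_{i+1} − x_{i+1}·y_i), indices taken mod 3.
Σ = (4) + (-19) + (18) = 3
Area = |Σ|/2 = 1.5.
Net area = 141 − 1.5 = 139.5.

139.5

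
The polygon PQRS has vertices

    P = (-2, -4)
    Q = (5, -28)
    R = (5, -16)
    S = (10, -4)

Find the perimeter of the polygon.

|PQ| = √((7)² + (-24)²) = √625 = 25
|QR| = √((0)² + (12)²) = √144 = 12
|RS| = √((5)² + (12)²) = √169 = 13
|SP| = √((-12)² + (0)²) = √144 = 12
Perimeter = 25 + 12 + 13 + 12 = 62.

62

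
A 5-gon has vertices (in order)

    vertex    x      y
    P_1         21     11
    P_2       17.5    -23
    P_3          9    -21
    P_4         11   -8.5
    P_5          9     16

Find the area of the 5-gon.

333

Apply Gauss's area formula: 2A = Σ (x_i·y_{i+1} − x_{i+1}·y_i), indices taken mod 5.
Σ = (-675.5) + (-160.5) + (154.5) + (252.5) + (-237) = -666
Area = |Σ|/2 = 333.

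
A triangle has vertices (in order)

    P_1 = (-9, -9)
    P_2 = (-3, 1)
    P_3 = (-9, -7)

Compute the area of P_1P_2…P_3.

6

Σ = (-36) + (30) + (18) = 12
Area = |Σ|/2 = 6.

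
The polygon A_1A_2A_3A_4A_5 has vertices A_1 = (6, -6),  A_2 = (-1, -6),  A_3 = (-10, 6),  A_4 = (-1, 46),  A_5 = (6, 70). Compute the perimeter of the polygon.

|A_1A_2| = √((-7)² + (0)²) = √49 = 7
|A_2A_3| = √((-9)² + (12)²) = √225 = 15
|A_3A_4| = √((9)² + (40)²) = √1681 = 41
|A_4A_5| = √((7)² + (24)²) = √625 = 25
|A_5A_1| = √((0)² + (-76)²) = √5776 = 76
Perimeter = 7 + 15 + 41 + 25 + 76 = 164.

164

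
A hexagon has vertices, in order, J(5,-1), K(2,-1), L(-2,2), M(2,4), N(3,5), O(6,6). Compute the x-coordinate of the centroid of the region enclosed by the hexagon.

Apply the surveyor's formula. First the cross-terms c_i = x_i·y_{i+1} − x_{i+1}·y_i:
  -3, 2, -12, -2, -12, -36  ⇒  2A = -63, A = -31.5.
Then Σ (x_i + x_{i+1})·c_i = -535, so x̄ = -535 / (6·(-31.5)) = 535/189.

535/189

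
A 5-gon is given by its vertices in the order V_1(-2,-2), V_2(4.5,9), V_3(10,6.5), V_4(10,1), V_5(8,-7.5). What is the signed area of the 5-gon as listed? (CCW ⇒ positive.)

-119.375

Σ = (-9) + (-60.75) + (-55) + (-83) + (-31) = -238.75
Signed area = Σ/2 = -119.375 (negative ⇒ clockwise traversal).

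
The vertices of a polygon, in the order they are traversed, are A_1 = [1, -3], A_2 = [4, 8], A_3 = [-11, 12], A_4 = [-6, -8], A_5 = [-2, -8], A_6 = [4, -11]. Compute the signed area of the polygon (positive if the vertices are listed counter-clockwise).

200.5

Apply Gauss's area formula: 2A = Σ (x_i·y_{i+1} − x_{i+1}·y_i), indices taken mod 6.
Σ = (20) + (136) + (160) + (32) + (54) + (-1) = 401
Signed area = Σ/2 = 200.5 (positive ⇒ counter-clockwise traversal).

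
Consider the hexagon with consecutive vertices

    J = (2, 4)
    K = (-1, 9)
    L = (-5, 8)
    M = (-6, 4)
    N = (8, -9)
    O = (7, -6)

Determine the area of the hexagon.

82

Cross-terms: 22, 37, 28, 22, 15, 40  ⇒  Σ = 164
Area = |Σ|/2 = 82.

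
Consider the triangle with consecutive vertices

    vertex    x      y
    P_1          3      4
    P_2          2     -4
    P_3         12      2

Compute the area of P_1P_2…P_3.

Apply the surveyor's formula: 2A = Σ (x_i·y_{i+1} − x_{i+1}·y_i), indices taken mod 3.
Σ = (-20) + (52) + (42) = 74
Area = |Σ|/2 = 37.

37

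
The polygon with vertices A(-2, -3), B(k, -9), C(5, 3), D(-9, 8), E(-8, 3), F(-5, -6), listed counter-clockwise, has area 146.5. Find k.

10

Write out the shoelace sum; only the two edges meeting at B involve k:
2·Area = [((-2)·(-9) − k·(-3)) + (k·3 − 5·(-9))] + 170
       = 6·k + 233 = 293
⇒ k = 10.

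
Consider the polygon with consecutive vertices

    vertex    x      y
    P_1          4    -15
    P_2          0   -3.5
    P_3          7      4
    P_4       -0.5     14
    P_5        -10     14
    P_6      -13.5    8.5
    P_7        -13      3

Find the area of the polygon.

Apply the shoelace formula: 2A = Σ (x_i·y_{i+1} − x_{i+1}·y_i), indices taken mod 7.
Σ = (-14) + (24.5) + (100) + (133) + (104) + (70) + (183) = 600.5
Area = |Σ|/2 = 300.25.

300.25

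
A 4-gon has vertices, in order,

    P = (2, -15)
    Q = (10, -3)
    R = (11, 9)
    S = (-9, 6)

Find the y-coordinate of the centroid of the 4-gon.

-84/179

Apply the shoelace formula. First the cross-terms c_i = x_i·y_{i+1} − x_{i+1}·y_i:
  144, 123, 147, 123  ⇒  2A = 537, A = 268.5.
Then Σ (y_i + y_{i+1})·c_i = -756, so ȳ = -756 / (6·268.5) = -84/179.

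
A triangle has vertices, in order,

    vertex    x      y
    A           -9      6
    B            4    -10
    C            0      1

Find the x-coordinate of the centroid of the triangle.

-5/3

Apply Gauss's area formula. First the cross-terms c_i = x_i·y_{i+1} − x_{i+1}·y_i:
  66, 4, 9  ⇒  2A = 79, A = 39.5.
Then Σ (x_i + x_{i+1})·c_i = -395, so x̄ = -395 / (6·39.5) = -5/3.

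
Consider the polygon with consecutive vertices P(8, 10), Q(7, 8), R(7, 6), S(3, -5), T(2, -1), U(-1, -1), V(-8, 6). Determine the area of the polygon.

Apply Gauss's area formula: 2A = Σ (x_i·y_{i+1} − x_{i+1}·y_i), indices taken mod 7.
Cross-terms: -6, -14, -53, 7, -3, -14, -128  ⇒  Σ = -211
Area = |Σ|/2 = 105.5.

105.5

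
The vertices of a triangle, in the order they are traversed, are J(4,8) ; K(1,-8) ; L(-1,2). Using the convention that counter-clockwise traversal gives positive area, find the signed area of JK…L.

Apply Gauss's area formula: 2A = Σ (x_i·y_{i+1} − x_{i+1}·y_i), indices taken mod 3.
Cross-terms: -40, -6, -16  ⇒  Σ = -62
Signed area = Σ/2 = -31 (negative ⇒ clockwise traversal).

-31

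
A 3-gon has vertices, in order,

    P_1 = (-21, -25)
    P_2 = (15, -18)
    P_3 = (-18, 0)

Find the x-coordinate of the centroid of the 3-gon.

Apply the shoelace formula. First the cross-terms c_i = x_i·y_{i+1} − x_{i+1}·y_i:
  753, -324, 450  ⇒  2A = 879, A = 439.5.
Then Σ (x_i + x_{i+1})·c_i = -21096, so x̄ = -21096 / (6·439.5) = -8.

-8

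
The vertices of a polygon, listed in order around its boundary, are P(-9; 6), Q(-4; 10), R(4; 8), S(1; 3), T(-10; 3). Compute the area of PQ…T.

P→Q: (-9)(10) − (-4)(6) = -66
Q→R: (-4)(8) − (4)(10) = -72
R→S: (4)(3) − (1)(8) = 4
S→T: (1)(3) − (-10)(3) = 33
T→P: (-10)(6) − (-9)(3) = -33
Σ = -134
Area = |Σ|/2 = 67.

67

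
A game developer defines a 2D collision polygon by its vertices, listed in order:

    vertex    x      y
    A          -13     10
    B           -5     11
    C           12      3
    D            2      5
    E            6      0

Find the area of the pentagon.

Cross-terms: -93, -147, 54, -30, 60  ⇒  Σ = -156
Area = |Σ|/2 = 78.

78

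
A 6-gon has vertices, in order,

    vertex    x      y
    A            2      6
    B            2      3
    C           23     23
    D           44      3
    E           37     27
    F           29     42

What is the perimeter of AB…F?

|AB| = √((0)² + (-3)²) = √9 = 3
|BC| = √((21)² + (20)²) = √841 = 29
|CD| = √((21)² + (-20)²) = √841 = 29
|DE| = √((-7)² + (24)²) = √625 = 25
|EF| = √((-8)² + (15)²) = √289 = 17
|FA| = √((-27)² + (-36)²) = √2025 = 45
Perimeter = 3 + 29 + 29 + 25 + 17 + 45 = 148.

148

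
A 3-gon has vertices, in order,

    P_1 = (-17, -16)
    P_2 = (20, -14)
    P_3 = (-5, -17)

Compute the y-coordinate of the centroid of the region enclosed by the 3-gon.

-47/3

Apply Gauss's area formula. First the cross-terms c_i = x_i·y_{i+1} − x_{i+1}·y_i:
  558, -410, -209  ⇒  2A = -61, A = -30.5.
Then Σ (y_i + y_{i+1})·c_i = 2867, so ȳ = 2867 / (6·(-30.5)) = -47/3.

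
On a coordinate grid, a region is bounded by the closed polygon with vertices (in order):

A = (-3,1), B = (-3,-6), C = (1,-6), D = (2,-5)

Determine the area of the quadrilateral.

Cross-terms: 21, 24, 7, -13  ⇒  Σ = 39
Area = |Σ|/2 = 19.5.

19.5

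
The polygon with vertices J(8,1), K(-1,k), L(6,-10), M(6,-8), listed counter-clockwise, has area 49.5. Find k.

Write out the shoelace sum; only the two edges meeting at K involve k:
2·Area = [(8·k − (-1)·1) + ((-1)·(-10) − 6·k)] + 82
       = 2·k + 93 = 99
⇒ k = 3.

3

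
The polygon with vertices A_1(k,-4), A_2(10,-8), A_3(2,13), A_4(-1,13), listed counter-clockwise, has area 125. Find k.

-1

Write out the shoelace sum; only the two edges meeting at A_1 involve k:
2·Area = [((-1)·(-4) − k·13) + (k·(-8) − 10·(-4))] + 185
       = -21·k + 229 = 250
⇒ k = -1.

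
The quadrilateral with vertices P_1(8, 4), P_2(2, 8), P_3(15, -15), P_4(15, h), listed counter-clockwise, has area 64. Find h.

-9

The doubled signed area Σ (x_i y_{i+1} − x_{i+1} y_i) is linear in h.
With h=0 it equals 191; the coefficient of h is 7 (from the two edges through P_4).
So 7·h + 191 = 2·64 = 128 ⇒ h = -9.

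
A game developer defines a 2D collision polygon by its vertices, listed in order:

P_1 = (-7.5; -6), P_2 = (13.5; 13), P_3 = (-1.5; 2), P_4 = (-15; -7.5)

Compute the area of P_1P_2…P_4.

Apply the shoelace (surveyor's) formula: 2A = Σ (x_i·y_{i+1} − x_{i+1}·y_i), indices taken mod 4.
Σ = (-16.5) + (46.5) + (41.25) + (33.75) = 105
Area = |Σ|/2 = 52.5.

52.5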